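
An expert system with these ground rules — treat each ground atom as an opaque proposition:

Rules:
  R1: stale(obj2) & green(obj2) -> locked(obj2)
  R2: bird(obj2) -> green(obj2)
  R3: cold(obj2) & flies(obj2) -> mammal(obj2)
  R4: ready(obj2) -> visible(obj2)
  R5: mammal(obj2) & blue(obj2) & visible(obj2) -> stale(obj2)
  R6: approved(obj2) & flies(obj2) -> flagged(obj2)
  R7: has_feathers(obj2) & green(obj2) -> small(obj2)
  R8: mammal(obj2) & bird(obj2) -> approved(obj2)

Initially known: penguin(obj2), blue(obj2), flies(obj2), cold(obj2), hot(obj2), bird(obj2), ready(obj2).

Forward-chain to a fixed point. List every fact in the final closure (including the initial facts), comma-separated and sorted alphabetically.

approved(obj2), bird(obj2), blue(obj2), cold(obj2), flagged(obj2), flies(obj2), green(obj2), hot(obj2), locked(obj2), mammal(obj2), penguin(obj2), ready(obj2), stale(obj2), visible(obj2)

Round 1 fires R2, R3, R4, giving green(obj2), mammal(obj2), visible(obj2).
Round 2 fires R5, R8, giving stale(obj2), approved(obj2).
Round 3 fires R1, R6, giving locked(obj2), flagged(obj2).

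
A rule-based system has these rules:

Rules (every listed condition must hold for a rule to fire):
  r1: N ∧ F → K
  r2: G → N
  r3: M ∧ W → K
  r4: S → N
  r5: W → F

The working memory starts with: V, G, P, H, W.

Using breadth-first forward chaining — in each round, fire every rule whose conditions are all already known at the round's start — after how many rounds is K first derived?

2

Round 1 — r2, r5, derive N, F.
Round 2 — r1, derive K.
K first appears in round 2.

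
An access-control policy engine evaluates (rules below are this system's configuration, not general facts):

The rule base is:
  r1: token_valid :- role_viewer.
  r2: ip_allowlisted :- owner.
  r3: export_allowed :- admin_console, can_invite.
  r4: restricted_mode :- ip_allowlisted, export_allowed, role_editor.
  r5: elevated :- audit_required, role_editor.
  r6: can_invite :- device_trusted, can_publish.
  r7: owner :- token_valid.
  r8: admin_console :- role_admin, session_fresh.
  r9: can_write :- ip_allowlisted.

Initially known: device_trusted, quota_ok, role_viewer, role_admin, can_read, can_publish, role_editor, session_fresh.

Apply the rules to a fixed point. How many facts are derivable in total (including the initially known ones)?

Round 1 — r1, r6, r8, derive token_valid, can_invite, admin_console.
Round 2 — r3, r7, derive export_allowed, owner.
Round 3 — r2, derive ip_allowlisted.
Round 4 — r4, r9, derive restricted_mode, can_write.
Closure: {admin_console, can_invite, can_publish, can_read, can_write, device_trusted, export_allowed, ip_allowlisted, owner, quota_ok, restricted_mode, role_admin, role_editor, role_viewer, session_fresh, token_valid} — 16 facts.

16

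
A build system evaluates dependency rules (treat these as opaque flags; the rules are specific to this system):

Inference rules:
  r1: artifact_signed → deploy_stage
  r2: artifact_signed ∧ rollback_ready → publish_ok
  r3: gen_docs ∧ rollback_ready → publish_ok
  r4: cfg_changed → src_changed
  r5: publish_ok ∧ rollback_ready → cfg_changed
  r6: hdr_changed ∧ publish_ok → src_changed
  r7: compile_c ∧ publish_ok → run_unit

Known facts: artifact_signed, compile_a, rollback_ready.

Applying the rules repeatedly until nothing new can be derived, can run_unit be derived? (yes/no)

no

Round 1 — r1, r2, derive deploy_stage, publish_ok.
Round 2 — r5, derive cfg_changed.
Round 3 — r4, derive src_changed.
Fixed point reached. run_unit is concluded only by r7; r7 needs compile_c (never derived).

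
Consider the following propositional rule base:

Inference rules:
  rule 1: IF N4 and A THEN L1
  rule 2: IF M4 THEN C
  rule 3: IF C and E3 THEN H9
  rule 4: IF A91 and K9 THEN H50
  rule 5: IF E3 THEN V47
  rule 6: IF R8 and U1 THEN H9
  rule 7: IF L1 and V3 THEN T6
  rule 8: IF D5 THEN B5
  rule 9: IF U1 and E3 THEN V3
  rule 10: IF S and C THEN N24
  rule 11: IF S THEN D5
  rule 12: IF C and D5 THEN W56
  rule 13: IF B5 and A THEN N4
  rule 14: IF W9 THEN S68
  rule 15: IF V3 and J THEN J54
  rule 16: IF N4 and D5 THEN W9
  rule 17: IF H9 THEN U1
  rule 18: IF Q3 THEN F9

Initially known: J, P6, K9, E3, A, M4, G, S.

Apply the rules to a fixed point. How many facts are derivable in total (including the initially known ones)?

23

[1] rule 2 [IF M4 THEN C]; rule 5 [IF E3 THEN V47]; rule 11 [IF S THEN D5]. ⇒ new: C, V47, D5.
[2] rule 3 [IF C and E3 THEN H9]; rule 8 [IF D5 THEN B5]; rule 10 [IF S and C THEN N24]; rule 12 [IF C and D5 THEN W56]. ⇒ new: H9, B5, N24, W56.
[3] rule 13 [IF B5 and A THEN N4]; rule 17 [IF H9 THEN U1]. ⇒ new: N4, U1.
[4] rule 1 [IF N4 and A THEN L1]; rule 9 [IF U1 and E3 THEN V3]; rule 16 [IF N4 and D5 THEN W9]. ⇒ new: L1, V3, W9.
[5] rule 7 [IF L1 and V3 THEN T6]; rule 14 [IF W9 THEN S68]; rule 15 [IF V3 and J THEN J54]. ⇒ new: T6, S68, J54.
Closure: {A, B5, C, D5, E3, G, H9, J, J54, K9, L1, M4, N24, N4, P6, S, S68, T6, U1, V3, V47, W56, W9} — 23 facts.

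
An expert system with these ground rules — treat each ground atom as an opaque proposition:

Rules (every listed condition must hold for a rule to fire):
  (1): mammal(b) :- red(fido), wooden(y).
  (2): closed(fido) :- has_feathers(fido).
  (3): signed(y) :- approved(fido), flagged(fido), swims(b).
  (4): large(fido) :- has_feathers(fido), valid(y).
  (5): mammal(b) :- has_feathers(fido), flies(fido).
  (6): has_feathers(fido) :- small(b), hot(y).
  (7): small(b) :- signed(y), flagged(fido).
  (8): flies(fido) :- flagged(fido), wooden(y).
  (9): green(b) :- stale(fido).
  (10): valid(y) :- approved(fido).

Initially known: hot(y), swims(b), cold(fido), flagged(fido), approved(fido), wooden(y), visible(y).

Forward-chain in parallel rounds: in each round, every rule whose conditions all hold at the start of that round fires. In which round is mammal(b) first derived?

Round 1 fires (3), (8), (10), giving signed(y), flies(fido), valid(y).
Round 2 fires (7), giving small(b).
Round 3 fires (6), giving has_feathers(fido).
Round 4 fires (2), (4), (5), giving closed(fido), large(fido), mammal(b).
mammal(b) first appears in round 4.

4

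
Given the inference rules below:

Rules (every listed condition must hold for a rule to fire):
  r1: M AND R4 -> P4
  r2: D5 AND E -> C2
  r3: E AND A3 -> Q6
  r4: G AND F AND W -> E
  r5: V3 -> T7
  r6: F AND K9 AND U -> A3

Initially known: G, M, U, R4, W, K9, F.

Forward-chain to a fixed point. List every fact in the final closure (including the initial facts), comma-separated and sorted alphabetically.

A3, E, F, G, K9, M, P4, Q6, R4, U, W

[1] r1 [M AND R4 -> P4]; r4 [G AND F AND W -> E]; r6 [F AND K9 AND U -> A3]. ⇒ new: P4, E, A3.
[2] r3 [E AND A3 -> Q6]. ⇒ new: Q6.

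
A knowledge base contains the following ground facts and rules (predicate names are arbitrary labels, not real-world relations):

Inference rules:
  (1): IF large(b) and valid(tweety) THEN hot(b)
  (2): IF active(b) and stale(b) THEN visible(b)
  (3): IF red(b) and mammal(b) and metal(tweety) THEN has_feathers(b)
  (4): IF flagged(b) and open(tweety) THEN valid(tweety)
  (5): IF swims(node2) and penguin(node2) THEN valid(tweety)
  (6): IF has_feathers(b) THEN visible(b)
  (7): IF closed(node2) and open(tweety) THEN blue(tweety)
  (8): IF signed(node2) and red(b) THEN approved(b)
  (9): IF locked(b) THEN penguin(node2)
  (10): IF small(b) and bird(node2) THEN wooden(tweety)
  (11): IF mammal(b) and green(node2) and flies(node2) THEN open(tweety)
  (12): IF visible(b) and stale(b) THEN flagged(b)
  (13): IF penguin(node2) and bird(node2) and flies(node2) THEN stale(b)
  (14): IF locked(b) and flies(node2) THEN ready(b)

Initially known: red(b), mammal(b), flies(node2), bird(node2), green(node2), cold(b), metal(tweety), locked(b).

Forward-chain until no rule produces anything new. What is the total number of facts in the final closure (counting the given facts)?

16

[1] (3) [IF red(b) and mammal(b) and metal(tweety) THEN has_feathers(b)]; (9) [IF locked(b) THEN penguin(node2)]; (11) [IF mammal(b) and green(node2) and flies(node2) THEN open(tweety)]; (14) [IF locked(b) and flies(node2) THEN ready(b)]. ⇒ new: has_feathers(b), penguin(node2), open(tweety), ready(b).
[2] (6) [IF has_feathers(b) THEN visible(b)]; (13) [IF penguin(node2) and bird(node2) and flies(node2) THEN stale(b)]. ⇒ new: visible(b), stale(b).
[3] (12) [IF visible(b) and stale(b) THEN flagged(b)]. ⇒ new: flagged(b).
[4] (4) [IF flagged(b) and open(tweety) THEN valid(tweety)]. ⇒ new: valid(tweety).
Closure: {bird(node2), cold(b), flagged(b), flies(node2), green(node2), has_feathers(b), locked(b), mammal(b), metal(tweety), open(tweety), penguin(node2), ready(b), red(b), stale(b), valid(tweety), visible(b)} — 16 facts.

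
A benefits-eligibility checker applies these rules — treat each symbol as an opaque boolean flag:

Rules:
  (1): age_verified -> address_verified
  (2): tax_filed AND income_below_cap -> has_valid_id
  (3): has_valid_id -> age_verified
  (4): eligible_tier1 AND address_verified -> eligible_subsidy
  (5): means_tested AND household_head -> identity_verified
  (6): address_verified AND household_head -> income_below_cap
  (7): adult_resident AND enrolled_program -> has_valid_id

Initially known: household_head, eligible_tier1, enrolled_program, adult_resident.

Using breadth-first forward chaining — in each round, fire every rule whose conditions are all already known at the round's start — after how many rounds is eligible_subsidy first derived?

4

[1] (7) [adult_resident AND enrolled_program -> has_valid_id]. ⇒ new: has_valid_id.
[2] (3) [has_valid_id -> age_verified]. ⇒ new: age_verified.
[3] (1) [age_verified -> address_verified]. ⇒ new: address_verified.
[4] (4) [eligible_tier1 AND address_verified -> eligible_subsidy]; (6) [address_verified AND household_head -> income_below_cap]. ⇒ new: eligible_subsidy, income_below_cap.
eligible_subsidy first appears in round 4.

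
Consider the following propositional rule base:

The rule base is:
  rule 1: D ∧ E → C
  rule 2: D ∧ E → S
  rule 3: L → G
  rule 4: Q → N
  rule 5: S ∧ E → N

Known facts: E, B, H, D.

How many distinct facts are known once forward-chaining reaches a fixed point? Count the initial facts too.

Round 1: rule 1 [D ∧ E → C]; rule 2 [D ∧ E → S]. Adds C, S.
Round 2: rule 5 [S ∧ E → N]. Adds N.
Closure: {B, C, D, E, H, N, S} — 7 facts.

7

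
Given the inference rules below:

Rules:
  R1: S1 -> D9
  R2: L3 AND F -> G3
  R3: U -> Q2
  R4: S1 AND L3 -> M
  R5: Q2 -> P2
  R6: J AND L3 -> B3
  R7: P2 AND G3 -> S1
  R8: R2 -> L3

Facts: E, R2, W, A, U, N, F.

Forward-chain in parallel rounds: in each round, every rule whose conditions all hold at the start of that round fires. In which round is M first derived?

Round 1: R3 [U -> Q2]; R8 [R2 -> L3]. New: Q2, L3.
Round 2: R2 [L3 AND F -> G3]; R5 [Q2 -> P2]. New: G3, P2.
Round 3: R7 [P2 AND G3 -> S1]. New: S1.
Round 4: R1 [S1 -> D9]; R4 [S1 AND L3 -> M]. New: D9, M.
M first appears in round 4.

4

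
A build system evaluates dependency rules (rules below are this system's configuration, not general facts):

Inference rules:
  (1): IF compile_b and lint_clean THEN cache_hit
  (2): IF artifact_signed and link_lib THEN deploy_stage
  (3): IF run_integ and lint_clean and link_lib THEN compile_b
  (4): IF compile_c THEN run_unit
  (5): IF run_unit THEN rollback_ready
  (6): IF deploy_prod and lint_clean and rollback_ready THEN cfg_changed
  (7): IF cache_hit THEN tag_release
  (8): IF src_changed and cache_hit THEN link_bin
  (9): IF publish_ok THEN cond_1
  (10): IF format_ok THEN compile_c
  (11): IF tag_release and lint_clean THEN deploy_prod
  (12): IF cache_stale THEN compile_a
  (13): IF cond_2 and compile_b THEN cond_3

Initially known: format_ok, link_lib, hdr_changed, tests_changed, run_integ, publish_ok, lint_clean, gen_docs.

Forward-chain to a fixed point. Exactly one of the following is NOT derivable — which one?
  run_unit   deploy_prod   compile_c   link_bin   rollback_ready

link_bin

Round 1 — (3), (9), (10), derive compile_b, cond_1, compile_c.
Round 2 — (1), (4), derive cache_hit, run_unit.
Round 3 — (5), (7), derive rollback_ready, tag_release.
Round 4 — (11), derive deploy_prod.
Round 5 — (6), derive cfg_changed.
Derived: run_unit (round 2), compile_c (round 1), deploy_prod (round 4), rollback_ready (round 3). link_bin never appears in any round.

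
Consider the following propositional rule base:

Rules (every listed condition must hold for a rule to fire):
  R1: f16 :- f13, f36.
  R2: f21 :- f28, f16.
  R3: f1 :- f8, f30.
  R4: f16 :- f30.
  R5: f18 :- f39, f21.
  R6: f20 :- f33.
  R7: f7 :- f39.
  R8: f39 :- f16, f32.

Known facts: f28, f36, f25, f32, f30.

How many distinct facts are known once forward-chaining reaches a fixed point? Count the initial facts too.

10

[1] R4 [f16 :- f30.]. ⇒ new: f16.
[2] R2 [f21 :- f28, f16.]; R8 [f39 :- f16, f32.]. ⇒ new: f21, f39.
[3] R5 [f18 :- f39, f21.]; R7 [f7 :- f39.]. ⇒ new: f18, f7.
Closure: {f16, f18, f21, f25, f28, f30, f32, f36, f39, f7} — 10 facts.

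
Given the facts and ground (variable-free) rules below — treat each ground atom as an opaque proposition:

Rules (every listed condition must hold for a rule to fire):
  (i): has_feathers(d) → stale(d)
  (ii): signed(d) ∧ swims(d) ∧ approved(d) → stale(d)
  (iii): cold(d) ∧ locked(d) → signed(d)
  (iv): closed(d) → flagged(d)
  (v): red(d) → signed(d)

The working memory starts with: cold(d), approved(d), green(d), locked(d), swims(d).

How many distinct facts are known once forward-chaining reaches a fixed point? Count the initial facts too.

7

Round 1 — (iii), derive signed(d).
Round 2 — (ii), derive stale(d).
Closure: {approved(d), cold(d), green(d), locked(d), signed(d), stale(d), swims(d)} — 7 facts.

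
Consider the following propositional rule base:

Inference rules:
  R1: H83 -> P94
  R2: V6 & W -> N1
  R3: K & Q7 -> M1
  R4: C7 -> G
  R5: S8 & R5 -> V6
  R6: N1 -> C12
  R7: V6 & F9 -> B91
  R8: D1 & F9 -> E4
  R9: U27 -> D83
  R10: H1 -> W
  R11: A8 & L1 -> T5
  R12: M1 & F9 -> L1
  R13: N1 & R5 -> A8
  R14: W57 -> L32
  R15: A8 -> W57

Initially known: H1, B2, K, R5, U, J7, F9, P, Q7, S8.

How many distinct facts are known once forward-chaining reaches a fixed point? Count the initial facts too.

Round 1: R3 [K & Q7 -> M1]; R5 [S8 & R5 -> V6]; R10 [H1 -> W]. New: M1, V6, W.
Round 2: R2 [V6 & W -> N1]; R7 [V6 & F9 -> B91]; R12 [M1 & F9 -> L1]. New: N1, B91, L1.
Round 3: R6 [N1 -> C12]; R13 [N1 & R5 -> A8]. New: C12, A8.
Round 4: R11 [A8 & L1 -> T5]; R15 [A8 -> W57]. New: T5, W57.
Round 5: R14 [W57 -> L32]. New: L32.
Closure: {A8, B2, B91, C12, F9, H1, J7, K, L1, L32, M1, N1, P, Q7, R5, S8, T5, U, V6, W, W57} — 21 facts.

21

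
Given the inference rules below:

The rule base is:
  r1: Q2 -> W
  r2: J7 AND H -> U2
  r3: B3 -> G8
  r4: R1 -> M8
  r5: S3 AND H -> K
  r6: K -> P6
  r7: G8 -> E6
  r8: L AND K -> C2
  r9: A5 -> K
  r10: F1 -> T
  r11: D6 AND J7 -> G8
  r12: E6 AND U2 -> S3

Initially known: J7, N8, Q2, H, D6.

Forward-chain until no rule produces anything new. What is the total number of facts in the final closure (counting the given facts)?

[1] r1 [Q2 -> W]; r2 [J7 AND H -> U2]; r11 [D6 AND J7 -> G8]. ⇒ new: W, U2, G8.
[2] r7 [G8 -> E6]. ⇒ new: E6.
[3] r12 [E6 AND U2 -> S3]. ⇒ new: S3.
[4] r5 [S3 AND H -> K]. ⇒ new: K.
[5] r6 [K -> P6]. ⇒ new: P6.
Closure: {D6, E6, G8, H, J7, K, N8, P6, Q2, S3, U2, W} — 12 facts.

12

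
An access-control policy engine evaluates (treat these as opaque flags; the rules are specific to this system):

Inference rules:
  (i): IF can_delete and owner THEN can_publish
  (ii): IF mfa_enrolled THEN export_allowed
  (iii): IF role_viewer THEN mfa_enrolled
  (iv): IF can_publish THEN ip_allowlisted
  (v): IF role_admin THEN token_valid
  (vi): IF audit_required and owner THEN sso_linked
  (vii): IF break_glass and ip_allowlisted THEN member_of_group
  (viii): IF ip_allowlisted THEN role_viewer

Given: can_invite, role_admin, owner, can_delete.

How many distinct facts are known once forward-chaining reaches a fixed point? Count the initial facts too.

10

Round 1 — (i), (v), derive can_publish, token_valid.
Round 2 — (iv), derive ip_allowlisted.
Round 3 — (viii), derive role_viewer.
Round 4 — (iii), derive mfa_enrolled.
Round 5 — (ii), derive export_allowed.
Closure: {can_delete, can_invite, can_publish, export_allowed, ip_allowlisted, mfa_enrolled, owner, role_admin, role_viewer, token_valid} — 10 facts.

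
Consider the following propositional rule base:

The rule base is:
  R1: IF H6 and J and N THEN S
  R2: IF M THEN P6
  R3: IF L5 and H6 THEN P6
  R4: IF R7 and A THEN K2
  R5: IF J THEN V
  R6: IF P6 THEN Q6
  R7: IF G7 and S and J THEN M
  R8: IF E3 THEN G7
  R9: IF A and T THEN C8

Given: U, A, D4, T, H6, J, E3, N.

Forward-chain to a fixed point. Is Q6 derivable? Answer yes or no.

Round 1: R1 [IF H6 and J and N THEN S]; R5 [IF J THEN V]; R8 [IF E3 THEN G7]; R9 [IF A and T THEN C8]. New: S, V, G7, C8.
Round 2: R7 [IF G7 and S and J THEN M]. New: M.
Round 3: R2 [IF M THEN P6]. New: P6.
Round 4: R6 [IF P6 THEN Q6]. New: Q6.
Q6 appears in round 4, so it is derivable.

yes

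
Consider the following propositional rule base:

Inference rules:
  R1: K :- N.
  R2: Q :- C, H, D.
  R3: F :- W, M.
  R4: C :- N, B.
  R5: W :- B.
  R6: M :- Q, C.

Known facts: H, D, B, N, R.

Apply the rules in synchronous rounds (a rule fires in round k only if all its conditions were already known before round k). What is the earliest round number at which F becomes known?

Round 1 fires R1, R4, R5, giving K, C, W.
Round 2 fires R2, giving Q.
Round 3 fires R6, giving M.
Round 4 fires R3, giving F.
F first appears in round 4.

4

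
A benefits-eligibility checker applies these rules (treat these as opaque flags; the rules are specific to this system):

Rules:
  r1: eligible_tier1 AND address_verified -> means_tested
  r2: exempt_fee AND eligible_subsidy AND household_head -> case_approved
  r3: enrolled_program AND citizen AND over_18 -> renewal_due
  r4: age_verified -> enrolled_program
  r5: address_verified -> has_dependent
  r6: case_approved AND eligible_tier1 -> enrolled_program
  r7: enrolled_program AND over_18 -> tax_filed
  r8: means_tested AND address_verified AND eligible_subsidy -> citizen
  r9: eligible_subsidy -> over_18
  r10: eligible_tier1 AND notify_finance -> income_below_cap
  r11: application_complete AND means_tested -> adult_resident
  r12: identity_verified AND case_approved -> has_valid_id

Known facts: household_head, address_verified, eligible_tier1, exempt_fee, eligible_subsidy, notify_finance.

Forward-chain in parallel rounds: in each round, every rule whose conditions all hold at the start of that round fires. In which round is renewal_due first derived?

3

Round 1 fires r1, r2, r5, r9, r10, giving means_tested, case_approved, has_dependent, over_18, income_below_cap.
Round 2 fires r6, r8, giving enrolled_program, citizen.
Round 3 fires r3, r7, giving renewal_due, tax_filed.
renewal_due first appears in round 3.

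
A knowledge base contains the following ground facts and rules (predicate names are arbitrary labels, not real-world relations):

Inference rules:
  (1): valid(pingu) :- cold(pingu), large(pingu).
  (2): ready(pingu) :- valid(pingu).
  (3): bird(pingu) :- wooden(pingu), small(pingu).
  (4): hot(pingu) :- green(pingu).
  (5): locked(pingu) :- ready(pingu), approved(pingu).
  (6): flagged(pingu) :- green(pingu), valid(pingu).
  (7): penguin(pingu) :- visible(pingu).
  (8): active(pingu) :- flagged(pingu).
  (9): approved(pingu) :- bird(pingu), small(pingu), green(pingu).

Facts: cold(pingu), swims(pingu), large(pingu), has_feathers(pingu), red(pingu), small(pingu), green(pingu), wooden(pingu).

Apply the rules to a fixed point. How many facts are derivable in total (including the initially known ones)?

Round 1 fires (1), (3), (4), giving valid(pingu), bird(pingu), hot(pingu).
Round 2 fires (2), (6), (9), giving ready(pingu), flagged(pingu), approved(pingu).
Round 3 fires (5), (8), giving locked(pingu), active(pingu).
Closure: {active(pingu), approved(pingu), bird(pingu), cold(pingu), flagged(pingu), green(pingu), has_feathers(pingu), hot(pingu), large(pingu), locked(pingu), ready(pingu), red(pingu), small(pingu), swims(pingu), valid(pingu), wooden(pingu)} — 16 facts.

16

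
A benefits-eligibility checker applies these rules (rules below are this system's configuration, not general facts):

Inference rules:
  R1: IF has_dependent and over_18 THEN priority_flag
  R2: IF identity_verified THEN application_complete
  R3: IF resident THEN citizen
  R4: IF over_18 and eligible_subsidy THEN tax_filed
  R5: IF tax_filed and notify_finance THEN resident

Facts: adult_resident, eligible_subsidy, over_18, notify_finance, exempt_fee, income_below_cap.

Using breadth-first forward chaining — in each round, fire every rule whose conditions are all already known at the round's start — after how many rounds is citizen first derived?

3

Round 1 — R4, derive tax_filed.
Round 2 — R5, derive resident.
Round 3 — R3, derive citizen.
citizen first appears in round 3.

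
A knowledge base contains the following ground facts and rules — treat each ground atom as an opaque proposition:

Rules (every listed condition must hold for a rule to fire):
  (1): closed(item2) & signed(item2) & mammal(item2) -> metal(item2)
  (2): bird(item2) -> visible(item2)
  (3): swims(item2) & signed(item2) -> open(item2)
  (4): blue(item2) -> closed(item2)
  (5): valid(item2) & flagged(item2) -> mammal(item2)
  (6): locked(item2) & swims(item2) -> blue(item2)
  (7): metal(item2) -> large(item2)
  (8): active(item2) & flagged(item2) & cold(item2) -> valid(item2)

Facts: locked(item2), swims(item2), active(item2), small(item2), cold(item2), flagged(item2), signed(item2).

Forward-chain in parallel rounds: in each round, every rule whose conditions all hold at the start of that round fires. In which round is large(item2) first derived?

4

Round 1 — (3), (6), (8), derive open(item2), blue(item2), valid(item2).
Round 2 — (4), (5), derive closed(item2), mammal(item2).
Round 3 — (1), derive metal(item2).
Round 4 — (7), derive large(item2).
large(item2) first appears in round 4.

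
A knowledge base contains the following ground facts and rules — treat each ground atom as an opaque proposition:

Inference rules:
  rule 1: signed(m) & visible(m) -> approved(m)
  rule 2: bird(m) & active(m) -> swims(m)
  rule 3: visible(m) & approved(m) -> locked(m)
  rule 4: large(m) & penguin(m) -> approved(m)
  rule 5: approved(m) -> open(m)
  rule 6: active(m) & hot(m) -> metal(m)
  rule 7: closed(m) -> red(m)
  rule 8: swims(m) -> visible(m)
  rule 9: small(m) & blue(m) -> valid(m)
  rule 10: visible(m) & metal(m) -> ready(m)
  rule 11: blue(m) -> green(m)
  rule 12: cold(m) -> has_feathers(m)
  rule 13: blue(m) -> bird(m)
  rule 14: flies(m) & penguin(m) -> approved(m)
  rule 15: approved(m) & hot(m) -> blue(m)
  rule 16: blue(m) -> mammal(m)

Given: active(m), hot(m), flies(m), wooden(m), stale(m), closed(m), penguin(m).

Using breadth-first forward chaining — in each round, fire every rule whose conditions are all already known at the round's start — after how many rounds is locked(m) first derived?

6

[1] rule 6 [active(m) & hot(m) -> metal(m)]; rule 7 [closed(m) -> red(m)]; rule 14 [flies(m) & penguin(m) -> approved(m)]. ⇒ new: metal(m), red(m), approved(m).
[2] rule 5 [approved(m) -> open(m)]; rule 15 [approved(m) & hot(m) -> blue(m)]. ⇒ new: open(m), blue(m).
[3] rule 11 [blue(m) -> green(m)]; rule 13 [blue(m) -> bird(m)]; rule 16 [blue(m) -> mammal(m)]. ⇒ new: green(m), bird(m), mammal(m).
[4] rule 2 [bird(m) & active(m) -> swims(m)]. ⇒ new: swims(m).
[5] rule 8 [swims(m) -> visible(m)]. ⇒ new: visible(m).
[6] rule 3 [visible(m) & approved(m) -> locked(m)]; rule 10 [visible(m) & metal(m) -> ready(m)]. ⇒ new: locked(m), ready(m).
locked(m) first appears in round 6.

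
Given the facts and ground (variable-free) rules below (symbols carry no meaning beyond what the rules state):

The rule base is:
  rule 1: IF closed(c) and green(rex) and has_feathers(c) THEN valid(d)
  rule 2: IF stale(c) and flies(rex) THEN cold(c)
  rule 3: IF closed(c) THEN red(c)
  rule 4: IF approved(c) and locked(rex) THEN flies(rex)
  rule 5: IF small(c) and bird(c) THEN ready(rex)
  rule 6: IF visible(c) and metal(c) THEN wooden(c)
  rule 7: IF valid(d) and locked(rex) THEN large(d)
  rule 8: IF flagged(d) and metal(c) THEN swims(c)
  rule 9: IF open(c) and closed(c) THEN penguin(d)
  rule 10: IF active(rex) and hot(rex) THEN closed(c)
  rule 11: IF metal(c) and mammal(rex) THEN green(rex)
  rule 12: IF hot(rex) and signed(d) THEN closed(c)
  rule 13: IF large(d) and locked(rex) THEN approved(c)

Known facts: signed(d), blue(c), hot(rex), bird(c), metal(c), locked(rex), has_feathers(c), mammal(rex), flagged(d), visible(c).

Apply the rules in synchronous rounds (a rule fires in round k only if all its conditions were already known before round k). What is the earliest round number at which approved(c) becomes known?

Round 1: rule 6 [IF visible(c) and metal(c) THEN wooden(c)]; rule 8 [IF flagged(d) and metal(c) THEN swims(c)]; rule 11 [IF metal(c) and mammal(rex) THEN green(rex)]; rule 12 [IF hot(rex) and signed(d) THEN closed(c)]. New: wooden(c), swims(c), green(rex), closed(c).
Round 2: rule 1 [IF closed(c) and green(rex) and has_feathers(c) THEN valid(d)]; rule 3 [IF closed(c) THEN red(c)]. New: valid(d), red(c).
Round 3: rule 7 [IF valid(d) and locked(rex) THEN large(d)]. New: large(d).
Round 4: rule 13 [IF large(d) and locked(rex) THEN approved(c)]. New: approved(c).
approved(c) first appears in round 4.

4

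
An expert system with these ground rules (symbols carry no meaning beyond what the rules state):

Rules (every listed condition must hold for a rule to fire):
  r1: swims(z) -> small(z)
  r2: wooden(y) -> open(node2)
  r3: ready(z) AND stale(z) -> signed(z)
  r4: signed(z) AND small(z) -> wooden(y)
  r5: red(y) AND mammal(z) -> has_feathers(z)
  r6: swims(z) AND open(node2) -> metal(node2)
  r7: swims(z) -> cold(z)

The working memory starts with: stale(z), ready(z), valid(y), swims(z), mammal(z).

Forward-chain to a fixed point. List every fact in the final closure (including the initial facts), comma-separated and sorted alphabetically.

Round 1: r1 [swims(z) -> small(z)]; r3 [ready(z) AND stale(z) -> signed(z)]; r7 [swims(z) -> cold(z)]. Adds small(z), signed(z), cold(z).
Round 2: r4 [signed(z) AND small(z) -> wooden(y)]. Adds wooden(y).
Round 3: r2 [wooden(y) -> open(node2)]. Adds open(node2).
Round 4: r6 [swims(z) AND open(node2) -> metal(node2)]. Adds metal(node2).

cold(z), mammal(z), metal(node2), open(node2), ready(z), signed(z), small(z), stale(z), swims(z), valid(y), wooden(y)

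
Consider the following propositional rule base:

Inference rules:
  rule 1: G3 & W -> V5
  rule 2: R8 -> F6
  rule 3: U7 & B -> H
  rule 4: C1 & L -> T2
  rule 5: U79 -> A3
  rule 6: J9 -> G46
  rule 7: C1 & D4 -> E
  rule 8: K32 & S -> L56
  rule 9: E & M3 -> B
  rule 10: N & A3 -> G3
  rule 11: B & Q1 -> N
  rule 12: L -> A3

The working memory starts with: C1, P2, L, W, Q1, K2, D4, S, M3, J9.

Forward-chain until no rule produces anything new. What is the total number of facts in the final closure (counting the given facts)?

18

Round 1 — rule 4, rule 6, rule 7, rule 12, derive T2, G46, E, A3.
Round 2 — rule 9, derive B.
Round 3 — rule 11, derive N.
Round 4 — rule 10, derive G3.
Round 5 — rule 1, derive V5.
Closure: {A3, B, C1, D4, E, G3, G46, J9, K2, L, M3, N, P2, Q1, S, T2, V5, W} — 18 facts.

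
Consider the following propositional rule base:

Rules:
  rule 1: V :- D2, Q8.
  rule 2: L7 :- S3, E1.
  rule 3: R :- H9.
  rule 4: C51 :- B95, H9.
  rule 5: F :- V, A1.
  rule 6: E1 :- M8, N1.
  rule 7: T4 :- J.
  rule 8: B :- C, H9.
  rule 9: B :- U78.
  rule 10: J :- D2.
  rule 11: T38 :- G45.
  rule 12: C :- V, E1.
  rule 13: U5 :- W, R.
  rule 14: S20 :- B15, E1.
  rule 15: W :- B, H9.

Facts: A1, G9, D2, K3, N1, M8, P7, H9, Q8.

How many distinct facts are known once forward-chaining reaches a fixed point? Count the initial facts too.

19

[1] rule 1 [V :- D2, Q8.]; rule 3 [R :- H9.]; rule 6 [E1 :- M8, N1.]; rule 10 [J :- D2.]. ⇒ new: V, R, E1, J.
[2] rule 5 [F :- V, A1.]; rule 7 [T4 :- J.]; rule 12 [C :- V, E1.]. ⇒ new: F, T4, C.
[3] rule 8 [B :- C, H9.]. ⇒ new: B.
[4] rule 15 [W :- B, H9.]. ⇒ new: W.
[5] rule 13 [U5 :- W, R.]. ⇒ new: U5.
Closure: {A1, B, C, D2, E1, F, G9, H9, J, K3, M8, N1, P7, Q8, R, T4, U5, V, W} — 19 facts.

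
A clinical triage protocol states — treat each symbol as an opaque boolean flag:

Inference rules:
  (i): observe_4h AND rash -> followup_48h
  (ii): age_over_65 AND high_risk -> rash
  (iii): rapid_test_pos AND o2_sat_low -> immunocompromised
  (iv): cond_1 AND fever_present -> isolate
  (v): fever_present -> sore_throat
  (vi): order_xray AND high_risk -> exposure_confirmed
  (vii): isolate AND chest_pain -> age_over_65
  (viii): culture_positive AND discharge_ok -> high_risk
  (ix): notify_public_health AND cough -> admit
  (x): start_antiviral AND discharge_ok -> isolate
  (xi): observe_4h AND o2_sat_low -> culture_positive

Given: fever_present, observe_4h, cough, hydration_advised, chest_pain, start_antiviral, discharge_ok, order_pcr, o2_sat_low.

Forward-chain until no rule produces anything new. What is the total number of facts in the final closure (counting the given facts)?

Round 1: (v) [fever_present -> sore_throat]; (x) [start_antiviral AND discharge_ok -> isolate]; (xi) [observe_4h AND o2_sat_low -> culture_positive]. Adds sore_throat, isolate, culture_positive.
Round 2: (vii) [isolate AND chest_pain -> age_over_65]; (viii) [culture_positive AND discharge_ok -> high_risk]. Adds age_over_65, high_risk.
Round 3: (ii) [age_over_65 AND high_risk -> rash]. Adds rash.
Round 4: (i) [observe_4h AND rash -> followup_48h]. Adds followup_48h.
Closure: {age_over_65, chest_pain, cough, culture_positive, discharge_ok, fever_present, followup_48h, high_risk, hydration_advised, isolate, o2_sat_low, observe_4h, order_pcr, rash, sore_throat, start_antiviral} — 16 facts.

16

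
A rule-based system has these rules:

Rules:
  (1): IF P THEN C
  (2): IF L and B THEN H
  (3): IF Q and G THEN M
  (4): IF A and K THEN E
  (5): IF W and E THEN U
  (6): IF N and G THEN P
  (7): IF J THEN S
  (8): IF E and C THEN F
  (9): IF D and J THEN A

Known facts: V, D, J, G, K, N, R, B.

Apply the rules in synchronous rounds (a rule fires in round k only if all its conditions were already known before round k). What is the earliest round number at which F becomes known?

3

Round 1 — (6), (7), (9), derive P, S, A.
Round 2 — (1), (4), derive C, E.
Round 3 — (8), derive F.
F first appears in round 3.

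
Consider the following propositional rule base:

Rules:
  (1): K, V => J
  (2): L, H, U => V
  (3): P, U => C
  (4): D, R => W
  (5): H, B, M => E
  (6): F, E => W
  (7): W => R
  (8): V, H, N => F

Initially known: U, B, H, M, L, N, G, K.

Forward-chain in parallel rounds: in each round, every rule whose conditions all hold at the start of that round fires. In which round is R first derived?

4

Round 1 fires (2), (5), giving V, E.
Round 2 fires (1), (8), giving J, F.
Round 3 fires (6), giving W.
Round 4 fires (7), giving R.
R first appears in round 4.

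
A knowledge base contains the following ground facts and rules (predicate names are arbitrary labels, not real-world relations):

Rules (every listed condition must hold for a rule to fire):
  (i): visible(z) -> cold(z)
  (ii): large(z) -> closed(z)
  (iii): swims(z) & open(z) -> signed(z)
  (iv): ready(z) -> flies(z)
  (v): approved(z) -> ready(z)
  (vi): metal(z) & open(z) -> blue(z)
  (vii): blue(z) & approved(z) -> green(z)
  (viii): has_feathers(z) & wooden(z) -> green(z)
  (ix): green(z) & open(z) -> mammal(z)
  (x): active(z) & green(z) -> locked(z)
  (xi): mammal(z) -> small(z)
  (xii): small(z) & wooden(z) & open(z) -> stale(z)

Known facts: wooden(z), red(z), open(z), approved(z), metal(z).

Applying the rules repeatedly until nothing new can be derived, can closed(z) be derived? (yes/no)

no

Round 1: (v) [approved(z) -> ready(z)]; (vi) [metal(z) & open(z) -> blue(z)]. New: ready(z), blue(z).
Round 2: (iv) [ready(z) -> flies(z)]; (vii) [blue(z) & approved(z) -> green(z)]. New: flies(z), green(z).
Round 3: (ix) [green(z) & open(z) -> mammal(z)]. New: mammal(z).
Round 4: (xi) [mammal(z) -> small(z)]. New: small(z).
Round 5: (xii) [small(z) & wooden(z) & open(z) -> stale(z)]. New: stale(z).
Fixed point reached. closed(z) is concluded only by (ii); (ii) needs large(z) (never derived).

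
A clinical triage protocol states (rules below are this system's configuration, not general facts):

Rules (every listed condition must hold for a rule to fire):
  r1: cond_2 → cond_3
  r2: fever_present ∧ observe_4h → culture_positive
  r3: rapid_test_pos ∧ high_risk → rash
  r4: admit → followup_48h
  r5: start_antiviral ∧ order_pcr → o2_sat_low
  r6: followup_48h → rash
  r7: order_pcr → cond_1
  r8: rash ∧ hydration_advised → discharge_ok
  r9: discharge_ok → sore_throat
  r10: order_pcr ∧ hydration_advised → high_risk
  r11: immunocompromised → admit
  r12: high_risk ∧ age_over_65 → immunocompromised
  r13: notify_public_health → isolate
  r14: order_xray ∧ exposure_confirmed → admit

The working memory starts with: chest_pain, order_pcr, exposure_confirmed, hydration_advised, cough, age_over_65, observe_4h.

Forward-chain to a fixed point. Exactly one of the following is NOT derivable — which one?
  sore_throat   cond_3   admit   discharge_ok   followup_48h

cond_3

Round 1: r7 [order_pcr → cond_1]; r10 [order_pcr ∧ hydration_advised → high_risk]. New: cond_1, high_risk.
Round 2: r12 [high_risk ∧ age_over_65 → immunocompromised]. New: immunocompromised.
Round 3: r11 [immunocompromised → admit]. New: admit.
Round 4: r4 [admit → followup_48h]. New: followup_48h.
Round 5: r6 [followup_48h → rash]. New: rash.
Round 6: r8 [rash ∧ hydration_advised → discharge_ok]. New: discharge_ok.
Round 7: r9 [discharge_ok → sore_throat]. New: sore_throat.
Derived: discharge_ok (round 6), admit (round 3), followup_48h (round 4), sore_throat (round 7). cond_3 never appears in any round.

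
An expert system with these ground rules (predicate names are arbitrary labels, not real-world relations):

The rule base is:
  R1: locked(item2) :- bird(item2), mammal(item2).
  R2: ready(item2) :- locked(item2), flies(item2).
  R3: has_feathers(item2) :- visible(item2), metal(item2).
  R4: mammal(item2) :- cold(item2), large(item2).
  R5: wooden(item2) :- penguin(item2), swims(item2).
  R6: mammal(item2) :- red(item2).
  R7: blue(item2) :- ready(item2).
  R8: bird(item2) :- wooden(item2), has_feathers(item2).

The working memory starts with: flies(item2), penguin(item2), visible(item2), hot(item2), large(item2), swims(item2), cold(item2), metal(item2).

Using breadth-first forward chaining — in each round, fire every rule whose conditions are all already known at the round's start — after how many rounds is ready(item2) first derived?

Round 1: R3 [has_feathers(item2) :- visible(item2), metal(item2).]; R4 [mammal(item2) :- cold(item2), large(item2).]; R5 [wooden(item2) :- penguin(item2), swims(item2).]. Adds has_feathers(item2), mammal(item2), wooden(item2).
Round 2: R8 [bird(item2) :- wooden(item2), has_feathers(item2).]. Adds bird(item2).
Round 3: R1 [locked(item2) :- bird(item2), mammal(item2).]. Adds locked(item2).
Round 4: R2 [ready(item2) :- locked(item2), flies(item2).]. Adds ready(item2).
ready(item2) first appears in round 4.

4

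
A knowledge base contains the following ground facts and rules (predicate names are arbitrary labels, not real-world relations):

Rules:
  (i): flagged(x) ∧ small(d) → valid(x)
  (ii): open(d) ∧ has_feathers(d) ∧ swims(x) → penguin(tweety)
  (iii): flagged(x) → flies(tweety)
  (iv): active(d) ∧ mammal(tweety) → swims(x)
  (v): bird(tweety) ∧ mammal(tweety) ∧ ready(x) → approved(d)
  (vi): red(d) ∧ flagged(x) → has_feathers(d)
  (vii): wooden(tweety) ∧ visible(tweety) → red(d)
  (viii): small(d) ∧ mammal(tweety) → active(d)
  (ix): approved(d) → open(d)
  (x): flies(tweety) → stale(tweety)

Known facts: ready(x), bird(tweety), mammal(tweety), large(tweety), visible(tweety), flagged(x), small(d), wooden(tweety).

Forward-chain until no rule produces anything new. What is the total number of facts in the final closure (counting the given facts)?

Round 1 fires (i), (iii), (v), (vii), (viii), giving valid(x), flies(tweety), approved(d), red(d), active(d).
Round 2 fires (iv), (vi), (ix), (x), giving swims(x), has_feathers(d), open(d), stale(tweety).
Round 3 fires (ii), giving penguin(tweety).
Closure: {active(d), approved(d), bird(tweety), flagged(x), flies(tweety), has_feathers(d), large(tweety), mammal(tweety), open(d), penguin(tweety), ready(x), red(d), small(d), stale(tweety), swims(x), valid(x), visible(tweety), wooden(tweety)} — 18 facts.

18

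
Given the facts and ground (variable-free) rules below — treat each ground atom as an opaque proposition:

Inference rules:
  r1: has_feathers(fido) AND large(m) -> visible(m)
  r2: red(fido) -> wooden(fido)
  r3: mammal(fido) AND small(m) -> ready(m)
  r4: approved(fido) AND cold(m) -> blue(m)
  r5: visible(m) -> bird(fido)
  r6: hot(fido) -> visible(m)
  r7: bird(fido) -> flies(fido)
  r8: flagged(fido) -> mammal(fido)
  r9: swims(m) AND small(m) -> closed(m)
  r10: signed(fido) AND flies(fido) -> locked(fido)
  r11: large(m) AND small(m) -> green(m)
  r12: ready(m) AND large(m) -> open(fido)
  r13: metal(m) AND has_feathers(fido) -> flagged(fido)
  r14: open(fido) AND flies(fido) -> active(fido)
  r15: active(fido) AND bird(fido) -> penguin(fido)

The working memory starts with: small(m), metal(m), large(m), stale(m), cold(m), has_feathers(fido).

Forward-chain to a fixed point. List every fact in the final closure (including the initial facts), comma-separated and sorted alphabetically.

[1] r1 [has_feathers(fido) AND large(m) -> visible(m)]; r11 [large(m) AND small(m) -> green(m)]; r13 [metal(m) AND has_feathers(fido) -> flagged(fido)]. ⇒ new: visible(m), green(m), flagged(fido).
[2] r5 [visible(m) -> bird(fido)]; r8 [flagged(fido) -> mammal(fido)]. ⇒ new: bird(fido), mammal(fido).
[3] r3 [mammal(fido) AND small(m) -> ready(m)]; r7 [bird(fido) -> flies(fido)]. ⇒ new: ready(m), flies(fido).
[4] r12 [ready(m) AND large(m) -> open(fido)]. ⇒ new: open(fido).
[5] r14 [open(fido) AND flies(fido) -> active(fido)]. ⇒ new: active(fido).
[6] r15 [active(fido) AND bird(fido) -> penguin(fido)]. ⇒ new: penguin(fido).

active(fido), bird(fido), cold(m), flagged(fido), flies(fido), green(m), has_feathers(fido), large(m), mammal(fido), metal(m), open(fido), penguin(fido), ready(m), small(m), stale(m), visible(m)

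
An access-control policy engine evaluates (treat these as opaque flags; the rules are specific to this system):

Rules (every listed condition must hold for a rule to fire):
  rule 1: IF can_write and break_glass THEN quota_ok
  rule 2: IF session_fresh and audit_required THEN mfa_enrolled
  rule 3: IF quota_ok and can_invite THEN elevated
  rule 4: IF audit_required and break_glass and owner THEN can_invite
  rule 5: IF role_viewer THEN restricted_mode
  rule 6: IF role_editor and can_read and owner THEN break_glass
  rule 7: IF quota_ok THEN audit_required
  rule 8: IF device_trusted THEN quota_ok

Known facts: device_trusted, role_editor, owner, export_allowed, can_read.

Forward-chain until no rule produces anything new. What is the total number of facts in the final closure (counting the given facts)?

10

[1] rule 6 [IF role_editor and can_read and owner THEN break_glass]; rule 8 [IF device_trusted THEN quota_ok]. ⇒ new: break_glass, quota_ok.
[2] rule 7 [IF quota_ok THEN audit_required]. ⇒ new: audit_required.
[3] rule 4 [IF audit_required and break_glass and owner THEN can_invite]. ⇒ new: can_invite.
[4] rule 3 [IF quota_ok and can_invite THEN elevated]. ⇒ new: elevated.
Closure: {audit_required, break_glass, can_invite, can_read, device_trusted, elevated, export_allowed, owner, quota_ok, role_editor} — 10 facts.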